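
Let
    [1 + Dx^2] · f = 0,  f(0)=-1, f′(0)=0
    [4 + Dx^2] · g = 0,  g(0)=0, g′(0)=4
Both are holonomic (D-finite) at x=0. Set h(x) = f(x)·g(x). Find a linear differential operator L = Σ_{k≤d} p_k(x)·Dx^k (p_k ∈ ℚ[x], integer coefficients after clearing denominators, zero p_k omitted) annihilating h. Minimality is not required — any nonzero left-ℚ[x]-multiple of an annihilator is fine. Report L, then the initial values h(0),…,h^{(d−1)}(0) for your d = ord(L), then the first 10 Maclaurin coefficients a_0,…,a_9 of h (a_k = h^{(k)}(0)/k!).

f: a_k = -1, 0, 1/2, 0, -1/24, 0, 1/720, 0, -1/40320, 0, …
g: a_k = 0, 4, 0, -8/3, 0, 8/15, 0, -16/315, 0, 8/2835, …
Product ⇒ symmetric product L₀, ord ≤ 4.
L = 9 + 10·Dx^2 + Dx^4  (order 4).
h: a_k = 0, -4, 0, 14/3, 0, -61/30, 0, 547/1260, 0, -703/12960, …
ICs: h(0) = 0, h′(0) = -4, h′′(0) = 0, h′′′(0) = 28.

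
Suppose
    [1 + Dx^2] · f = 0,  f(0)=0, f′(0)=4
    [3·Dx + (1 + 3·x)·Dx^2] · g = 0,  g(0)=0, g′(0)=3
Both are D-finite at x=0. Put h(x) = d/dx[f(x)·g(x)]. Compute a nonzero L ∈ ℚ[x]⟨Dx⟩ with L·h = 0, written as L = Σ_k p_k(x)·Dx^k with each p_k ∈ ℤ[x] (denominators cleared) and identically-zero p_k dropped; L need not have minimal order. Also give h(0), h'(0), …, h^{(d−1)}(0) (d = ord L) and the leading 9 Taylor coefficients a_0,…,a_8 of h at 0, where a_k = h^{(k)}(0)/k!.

L = (-8897 - 1764·x - 7722·x^2 - 14364·x^3 - 7533·x^4 + 5832·x^5 + 2916·x^6) + (-3432 - 13248·x - 12420·x^2 - 8100·x^3 + 9720·x^4 + 5832·x^5)·Dx + (-9100 - 3204·x - 11070·x^2 - 17064·x^3 - 6318·x^4 + 11664·x^5 + 5832·x^6)·Dx^2 + (-3432 - 13248·x - 12420·x^2 - 8100·x^3 + 9720·x^4 + 5832·x^5)·Dx^3 + (-203 - 1440·x - 3348·x^2 - 2700·x^3 + 1215·x^4 + 5832·x^5 + 2916·x^6)·Dx^4  (order 4).
h: a_k = 0, 24, -54, 136, -390, 1131, -66171/20, 1022794/105, -1008054/35, …
ICs: h(0) = 0, h′(0) = 24, h′′(0) = -108, h′′′(0) = 816.

f: a_k = 0, 4, 0, -2/3, 0, 1/30, 0, -1/1260, 0, …
g: a_k = 0, 3, -9/2, 9, -81/4, 243/5, -243/2, 2187/7, -6561/8, …
f·g: L₀ = L_f ⊗_s L_g, ord ≤ 2·2.
Derive L from L₀ (diff closure).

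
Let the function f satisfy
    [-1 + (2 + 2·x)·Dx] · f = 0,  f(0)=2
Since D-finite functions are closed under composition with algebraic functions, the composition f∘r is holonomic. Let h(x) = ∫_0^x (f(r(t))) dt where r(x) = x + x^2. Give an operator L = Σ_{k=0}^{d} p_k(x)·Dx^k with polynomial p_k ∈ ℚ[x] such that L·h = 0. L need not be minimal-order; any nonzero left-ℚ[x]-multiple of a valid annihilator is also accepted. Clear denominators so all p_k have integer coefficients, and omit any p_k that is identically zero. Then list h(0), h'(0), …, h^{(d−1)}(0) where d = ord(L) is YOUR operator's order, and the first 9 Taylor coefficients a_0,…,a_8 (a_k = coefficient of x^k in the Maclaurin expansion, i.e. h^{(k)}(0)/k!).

L = (-1 - 2·x)·Dx + (2 + 2·x + 2·x^2)·Dx^2  (order 2).
h: a_k = 0, 2, 1/2, 1/4, -3/32, 3/320, 5/256, -57/3584, 21/8192, …
ICs: h(0) = 0, h′(0) = 2.

f: a_k = 2, 1, -1/4, 1/8, -5/64, 7/128, -21/512, 33/1024, -429/16384, …
L₀ from L_f via x↦r, Dx↦r'^{-1}Dx.
h=∫h₀ ⇒ L = L₀·Dx.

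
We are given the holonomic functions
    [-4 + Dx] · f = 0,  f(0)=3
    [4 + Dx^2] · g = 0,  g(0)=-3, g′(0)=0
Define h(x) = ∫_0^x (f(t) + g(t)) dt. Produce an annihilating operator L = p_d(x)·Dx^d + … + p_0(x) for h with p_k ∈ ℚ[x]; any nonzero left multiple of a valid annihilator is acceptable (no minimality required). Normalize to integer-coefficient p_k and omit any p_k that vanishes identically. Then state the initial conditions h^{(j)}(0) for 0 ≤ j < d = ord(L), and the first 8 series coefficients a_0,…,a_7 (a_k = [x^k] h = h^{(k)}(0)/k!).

L = -16·Dx + 4·Dx^2 - 4·Dx^3 + Dx^4  (order 4).
h: a_k = 0, 0, 6, 10, 8, 6, 64/15, 52/21, …
ICs: h(0) = 0, h′(0) = 0, h′′(0) = 12, h′′′(0) = 60.

f: a_k = 3, 12, 24, 32, 32, 128/5, 256/15, 1024/105, …
g: a_k = -3, 0, 6, 0, -2, 0, 4/15, 0, …
f+g: L₀ = lclm(L_f,L_g), ord ≤ 1+2.
∫: right-multiply L₀ by Dx.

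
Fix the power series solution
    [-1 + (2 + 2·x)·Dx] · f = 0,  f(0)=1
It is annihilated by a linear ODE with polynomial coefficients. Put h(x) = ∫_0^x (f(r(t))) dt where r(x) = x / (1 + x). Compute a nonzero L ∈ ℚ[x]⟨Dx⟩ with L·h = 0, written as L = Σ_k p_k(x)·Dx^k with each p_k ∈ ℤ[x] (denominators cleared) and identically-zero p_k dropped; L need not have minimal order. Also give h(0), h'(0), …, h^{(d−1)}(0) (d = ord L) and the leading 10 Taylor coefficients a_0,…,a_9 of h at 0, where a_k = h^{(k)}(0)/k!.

f: a_k = 1, 1/2, -1/8, 1/16, -5/128, 7/256, -21/1024, 33/2048, -429/32768, 715/65536, …
Substitute x→r, Dx→(1/r')Dx; clear ⇒ L₀.
∫: right-multiply L₀ by Dx.
L = -Dx + (2 + 6·x + 4·x^2)·Dx^2  (order 2).
h: a_k = 0, 1, 1/4, -5/24, 13/64, -141/640, 133/512, -2353/7168, 7205/16384, -182461/294912, …
ICs: h(0) = 0, h′(0) = 1.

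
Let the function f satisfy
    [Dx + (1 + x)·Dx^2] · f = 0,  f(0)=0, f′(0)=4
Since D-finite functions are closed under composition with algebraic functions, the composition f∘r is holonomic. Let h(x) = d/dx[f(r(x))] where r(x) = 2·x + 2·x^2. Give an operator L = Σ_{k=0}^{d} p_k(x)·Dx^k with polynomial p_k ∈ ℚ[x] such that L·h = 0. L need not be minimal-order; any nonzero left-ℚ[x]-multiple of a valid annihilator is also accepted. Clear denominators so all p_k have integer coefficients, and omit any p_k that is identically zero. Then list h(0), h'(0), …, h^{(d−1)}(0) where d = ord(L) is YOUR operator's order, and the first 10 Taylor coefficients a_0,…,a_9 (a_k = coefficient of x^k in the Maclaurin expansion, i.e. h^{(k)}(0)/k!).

f: a_k = 0, 4, -2, 4/3, -1, 4/5, -2/3, 4/7, -1/2, 4/9, …
h₀=f(r): pull back L_f along r ⇒ L₀.
h=h₀': d/dx-closure on L₀ ⇒ L.
L = (4·x + 4·x^2) + (1 + 4·x + 6·x^2 + 4·x^3)·Dx  (order 1).
h: a_k = 8, 0, -16, 32, -32, 0, 64, -128, 128, 0, …
ICs: h(0) = 8.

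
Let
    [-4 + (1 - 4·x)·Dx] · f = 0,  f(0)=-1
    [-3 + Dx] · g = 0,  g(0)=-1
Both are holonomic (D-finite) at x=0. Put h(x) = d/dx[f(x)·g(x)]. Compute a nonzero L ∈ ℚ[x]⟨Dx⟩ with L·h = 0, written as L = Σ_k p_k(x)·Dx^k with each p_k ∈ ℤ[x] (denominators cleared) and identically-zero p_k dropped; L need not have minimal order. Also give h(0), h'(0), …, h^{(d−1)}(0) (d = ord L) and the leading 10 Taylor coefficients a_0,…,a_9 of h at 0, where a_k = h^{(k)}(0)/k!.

f: a_k = -1, -4, -16, -64, -256, -1024, -4096, -16384, -65536, -262144, …
g: a_k = -1, -3, -9/2, -9/2, -27/8, -81/40, -81/80, -243/560, -729/4480, -243/4480, …
L₀ := L_f ⊗_s L_g (sym. prod.), ord ≤ 1.
Differentiate: ansatz ord ≤ ord L₀ ⇒ L.
L = (65 - 168·x + 144·x^2) + (-7 + 40·x - 48·x^2)·Dx  (order 1).
h: a_k = 7, 65, 807/2, 4331/2, 86701/8, 2081067/40, 3884707/16, 88793407/80, 22375940751/4480, 99448626289/4480, …
ICs: h(0) = 7.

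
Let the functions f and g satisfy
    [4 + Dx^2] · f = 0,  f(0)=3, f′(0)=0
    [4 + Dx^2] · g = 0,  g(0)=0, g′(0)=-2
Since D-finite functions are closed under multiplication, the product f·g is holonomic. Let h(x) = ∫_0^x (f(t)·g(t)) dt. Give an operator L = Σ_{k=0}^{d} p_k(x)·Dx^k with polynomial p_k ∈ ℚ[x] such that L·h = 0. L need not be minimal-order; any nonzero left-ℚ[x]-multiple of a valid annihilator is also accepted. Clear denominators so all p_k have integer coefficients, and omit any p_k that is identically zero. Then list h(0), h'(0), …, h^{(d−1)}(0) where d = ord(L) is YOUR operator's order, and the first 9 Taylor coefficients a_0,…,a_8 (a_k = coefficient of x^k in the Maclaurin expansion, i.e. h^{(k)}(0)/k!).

L = 16·Dx^2 + Dx^4  (order 4).
h: a_k = 0, 0, -3, 0, 4, 0, -32/15, 0, 64/105, …
ICs: h(0) = 0, h′(0) = 0, h′′(0) = -6, h′′′(0) = 0.

f: a_k = 3, 0, -6, 0, 2, 0, -4/15, 0, 2/105, …
g: a_k = 0, -2, 0, 4/3, 0, -4/15, 0, 8/315, 0, …
L₀ := L_f ⊗_s L_g (sym. prod.), ord ≤ 4.
h=∫h₀ ⇒ L = L₀·Dx.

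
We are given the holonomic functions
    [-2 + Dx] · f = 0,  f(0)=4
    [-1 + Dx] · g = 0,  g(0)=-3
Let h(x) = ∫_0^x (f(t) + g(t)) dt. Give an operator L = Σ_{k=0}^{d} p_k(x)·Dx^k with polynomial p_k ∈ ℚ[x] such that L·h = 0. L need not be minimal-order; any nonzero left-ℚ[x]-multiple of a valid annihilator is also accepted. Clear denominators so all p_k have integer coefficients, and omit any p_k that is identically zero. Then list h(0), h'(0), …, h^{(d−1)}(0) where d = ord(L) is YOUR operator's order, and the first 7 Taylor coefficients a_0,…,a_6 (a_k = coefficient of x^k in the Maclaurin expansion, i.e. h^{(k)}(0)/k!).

L = 2·Dx - 3·Dx^2 + Dx^3  (order 3).
h: a_k = 0, 1, 5/2, 13/6, 29/24, 61/120, 25/144, …
ICs: h(0) = 0, h′(0) = 1, h′′(0) = 5.

f: a_k = 4, 8, 8, 16/3, 8/3, 16/15, 16/45, …
g: a_k = -3, -3, -3/2, -1/2, -1/8, -1/40, -1/240, …
f+g: L₀ = lclm(L_f,L_g), ord ≤ 1+1.
h=∫h₀ ⇒ L = L₀·Dx.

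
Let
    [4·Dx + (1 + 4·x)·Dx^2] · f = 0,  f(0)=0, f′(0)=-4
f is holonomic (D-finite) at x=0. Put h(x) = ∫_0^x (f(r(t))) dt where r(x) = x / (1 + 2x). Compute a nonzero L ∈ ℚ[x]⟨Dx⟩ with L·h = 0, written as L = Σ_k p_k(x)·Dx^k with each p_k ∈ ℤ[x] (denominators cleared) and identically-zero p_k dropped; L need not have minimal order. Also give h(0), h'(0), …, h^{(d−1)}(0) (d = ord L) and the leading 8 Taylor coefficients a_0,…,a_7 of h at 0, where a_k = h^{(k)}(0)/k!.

f: a_k = 0, -4, 8, -64/3, 64, -1024/5, 2048/3, -16384/7, …
Change of var in L_f (x↦r) gives L₀.
Integrate: L := L₀·Dx.
L = (8 + 24·x)·Dx^2 + (1 + 8·x + 12·x^2)·Dx^3  (order 3).
h: a_k = 0, 0, -2, 16/3, -52/3, 64, -3872/15, 3328/3, …
ICs: h(0) = 0, h′(0) = 0, h′′(0) = -4.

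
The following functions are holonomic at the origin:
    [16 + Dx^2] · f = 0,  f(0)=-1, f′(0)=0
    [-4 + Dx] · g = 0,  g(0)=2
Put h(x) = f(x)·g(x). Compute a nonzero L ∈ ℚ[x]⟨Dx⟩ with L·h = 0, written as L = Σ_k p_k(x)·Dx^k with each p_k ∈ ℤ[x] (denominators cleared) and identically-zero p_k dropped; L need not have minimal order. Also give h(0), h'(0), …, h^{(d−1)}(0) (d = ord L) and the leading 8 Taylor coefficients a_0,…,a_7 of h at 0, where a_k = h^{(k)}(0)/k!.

f: a_k = -1, 0, 8, 0, -32/3, 0, 256/45, 0, …
g: a_k = 2, 8, 16, 64/3, 64/3, 256/15, 512/45, 2048/315, …
h₀=f·g: eliminate ⇒ L₀, order ≤ 2·1.
L = 32 - 8·Dx + Dx^2  (order 2).
h: a_k = -2, -8, 0, 128/3, 256/3, 1024/15, 0, -16384/315, …
ICs: h(0) = -2, h′(0) = -8.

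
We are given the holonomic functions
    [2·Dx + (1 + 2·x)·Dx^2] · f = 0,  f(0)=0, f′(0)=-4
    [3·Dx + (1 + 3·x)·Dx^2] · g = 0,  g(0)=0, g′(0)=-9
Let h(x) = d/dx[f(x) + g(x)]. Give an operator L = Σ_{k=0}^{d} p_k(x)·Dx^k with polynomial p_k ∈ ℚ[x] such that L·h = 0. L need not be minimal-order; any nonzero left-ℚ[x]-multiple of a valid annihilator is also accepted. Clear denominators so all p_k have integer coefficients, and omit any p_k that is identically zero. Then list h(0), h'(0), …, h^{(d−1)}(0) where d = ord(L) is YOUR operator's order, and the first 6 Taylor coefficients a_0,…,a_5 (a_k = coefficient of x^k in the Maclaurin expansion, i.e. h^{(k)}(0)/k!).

L = 12 + (10 + 24·x)·Dx + (1 + 5·x + 6·x^2)·Dx^2  (order 2).
h: a_k = -13, 35, -97, 275, -793, 2315, …
ICs: h(0) = -13, h′(0) = 35.

f: a_k = 0, -4, 4, -16/3, 8, -64/5, …
g: a_k = 0, -9, 27/2, -27, 243/4, -729/5, …
L₀ := lclm(L_f,L_g); ord L₀ ≤ 2+2.
h₀' ⇒ L via d/dx closure of L₀.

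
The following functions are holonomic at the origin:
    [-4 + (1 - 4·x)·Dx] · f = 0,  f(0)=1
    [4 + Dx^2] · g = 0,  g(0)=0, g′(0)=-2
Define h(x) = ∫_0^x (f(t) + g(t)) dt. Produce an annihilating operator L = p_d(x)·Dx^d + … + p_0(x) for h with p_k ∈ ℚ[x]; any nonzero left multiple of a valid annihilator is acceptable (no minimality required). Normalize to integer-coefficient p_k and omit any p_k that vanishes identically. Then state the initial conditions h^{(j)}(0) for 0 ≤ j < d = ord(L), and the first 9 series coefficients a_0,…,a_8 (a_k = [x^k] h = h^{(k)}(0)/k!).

L = (400 - 128·x + 256·x^2)·Dx + (-36 + 176·x - 192·x^2 + 256·x^3)·Dx^2 + (100 - 32·x + 64·x^2)·Dx^3 + (-9 + 44·x - 48·x^2 + 64·x^3)·Dx^4  (order 4).
h: a_k = 0, 1, 1, 16/3, 49/3, 256/5, 7678/45, 4096/7, 645121/315, …
ICs: h(0) = 0, h′(0) = 1, h′′(0) = 2, h′′′(0) = 32.

f: a_k = 1, 4, 16, 64, 256, 1024, 4096, 16384, 65536, …
g: a_k = 0, -2, 0, 4/3, 0, -4/15, 0, 8/315, 0, …
Weyl lclm of L_f,L_g ⇒ L₀ (ord ≤ 3).
Integrate: L := L₀·Dx.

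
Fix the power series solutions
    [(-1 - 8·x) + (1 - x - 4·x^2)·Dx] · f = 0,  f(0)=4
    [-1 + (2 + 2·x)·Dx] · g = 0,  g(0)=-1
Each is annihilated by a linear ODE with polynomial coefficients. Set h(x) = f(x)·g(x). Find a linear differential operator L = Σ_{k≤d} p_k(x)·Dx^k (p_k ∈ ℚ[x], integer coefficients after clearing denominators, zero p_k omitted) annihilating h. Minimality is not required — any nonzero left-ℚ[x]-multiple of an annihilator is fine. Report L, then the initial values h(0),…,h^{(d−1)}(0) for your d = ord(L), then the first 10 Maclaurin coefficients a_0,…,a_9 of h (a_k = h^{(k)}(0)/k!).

L = (3 + 17·x + 12·x^2) + (-2 + 10·x^2 + 8·x^3)·Dx  (order 1).
h: a_k = -4, -6, -43/2, -183/4, -4211/32, -20141/64, -215295/256, -1075135/512, -44759491/8192, -227136977/16384, …
ICs: h(0) = -4.

f: a_k = 4, 4, 20, 36, 116, 260, 724, 1764, 4660, 11716, …
g: a_k = -1, -1/2, 1/8, -1/16, 5/128, -7/256, 21/1024, -33/2048, 429/32768, -715/65536, …
Sym-product of L_f,L_g gives L₀ (≤ ord 1).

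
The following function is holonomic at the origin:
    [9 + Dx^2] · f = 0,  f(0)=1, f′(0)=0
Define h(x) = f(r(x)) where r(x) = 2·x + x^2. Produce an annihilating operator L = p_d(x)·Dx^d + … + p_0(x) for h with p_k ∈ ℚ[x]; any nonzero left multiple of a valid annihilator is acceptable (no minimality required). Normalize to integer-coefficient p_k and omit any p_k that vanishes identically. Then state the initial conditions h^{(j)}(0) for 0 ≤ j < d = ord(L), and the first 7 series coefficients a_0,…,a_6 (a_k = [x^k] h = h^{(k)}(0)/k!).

f: a_k = 1, 0, -9/2, 0, 27/8, 0, -81/80, …
f∘r: x↦r, Dx↦Dx/r' in L_f ⇒ L₀.
L = (36 + 108·x + 108·x^2 + 36·x^3) - Dx + (1 + x)·Dx^2  (order 2).
h: a_k = 1, 0, -18, -18, 99/2, 108, 81/5, …
ICs: h(0) = 1, h′(0) = 0.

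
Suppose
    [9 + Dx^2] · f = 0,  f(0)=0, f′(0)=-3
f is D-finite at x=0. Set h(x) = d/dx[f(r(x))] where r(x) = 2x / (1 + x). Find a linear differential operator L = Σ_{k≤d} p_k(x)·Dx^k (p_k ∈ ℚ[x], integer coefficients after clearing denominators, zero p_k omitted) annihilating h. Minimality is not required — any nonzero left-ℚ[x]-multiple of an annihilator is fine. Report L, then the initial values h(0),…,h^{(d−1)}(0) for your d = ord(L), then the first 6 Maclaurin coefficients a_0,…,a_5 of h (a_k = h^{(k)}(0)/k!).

f: a_k = 0, -3, 0, 9/2, 0, -81/40, …
Change of var in L_f (x↦r) gives L₀.
Derive L from L₀ (diff closure).
L = (42 + 12·x + 6·x^2) + (6 + 18·x + 18·x^2 + 6·x^3)·Dx + (1 + 4·x + 6·x^2 + 4·x^3 + x^4)·Dx^2  (order 2).
h: a_k = -6, 12, 90, -408, 726, -180, …
ICs: h(0) = -6, h′(0) = 12.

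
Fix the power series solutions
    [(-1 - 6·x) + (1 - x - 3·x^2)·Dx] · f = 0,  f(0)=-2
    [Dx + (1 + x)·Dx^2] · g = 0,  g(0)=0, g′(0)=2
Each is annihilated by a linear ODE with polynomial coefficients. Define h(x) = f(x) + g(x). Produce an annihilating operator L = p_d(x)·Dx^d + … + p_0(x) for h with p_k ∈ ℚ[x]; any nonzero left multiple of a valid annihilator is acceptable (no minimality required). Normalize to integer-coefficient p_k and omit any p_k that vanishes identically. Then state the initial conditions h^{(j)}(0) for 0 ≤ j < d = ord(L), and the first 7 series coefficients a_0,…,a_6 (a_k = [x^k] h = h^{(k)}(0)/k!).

L = (58 + 350·x + 636·x^2 + 756·x^3 + 324·x^4)·Dx + (40 + 364·x + 976·x^2 + 1632·x^3 + 1530·x^4 + 540·x^5)·Dx^2 + (-9 - 31·x - 27·x^2 + 115·x^3 + 345·x^4 + 333·x^5 + 108·x^6)·Dx^3  (order 3).
h: a_k = -2, 0, -9, -40/3, -77/2, -398/5, -583/3, …
ICs: h(0) = -2, h′(0) = 0, h′′(0) = -18.

f: a_k = -2, -2, -8, -14, -38, -80, -194, …
g: a_k = 0, 2, -1, 2/3, -1/2, 2/5, -1/3, …
Sum ⇒ L₀ = lclm(L_f,L_g) in ℚ(x)⟨Dx⟩.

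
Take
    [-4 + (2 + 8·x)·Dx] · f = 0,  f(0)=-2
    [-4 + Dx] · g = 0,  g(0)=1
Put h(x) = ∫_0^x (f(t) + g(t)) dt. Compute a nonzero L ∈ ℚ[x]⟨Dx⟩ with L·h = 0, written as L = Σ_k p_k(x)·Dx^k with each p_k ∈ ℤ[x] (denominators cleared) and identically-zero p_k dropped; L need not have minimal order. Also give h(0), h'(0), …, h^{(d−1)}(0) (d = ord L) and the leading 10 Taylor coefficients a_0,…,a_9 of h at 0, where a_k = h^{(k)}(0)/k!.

f: a_k = -2, -4, 4, -8, 20, -56, 168, -528, 1716, -5720, …
g: a_k = 1, 4, 8, 32/3, 32/3, 128/15, 256/45, 1024/315, 512/315, 2048/2835, …
L₀ := lclm(L_f,L_g); ord L₀ ≤ 1+1.
h=∫h₀ ⇒ L = L₀·Dx.
L = (24 + 64·x)·Dx + (-10 - 64·x - 128·x^2)·Dx^2 + (1 + 12·x + 32·x^2)·Dx^3  (order 3).
h: a_k = 0, -1, 0, 4, 2/3, 92/15, -356/45, 7816/315, -20662/315, 541052/2835, …
ICs: h(0) = 0, h′(0) = -1, h′′(0) = 0.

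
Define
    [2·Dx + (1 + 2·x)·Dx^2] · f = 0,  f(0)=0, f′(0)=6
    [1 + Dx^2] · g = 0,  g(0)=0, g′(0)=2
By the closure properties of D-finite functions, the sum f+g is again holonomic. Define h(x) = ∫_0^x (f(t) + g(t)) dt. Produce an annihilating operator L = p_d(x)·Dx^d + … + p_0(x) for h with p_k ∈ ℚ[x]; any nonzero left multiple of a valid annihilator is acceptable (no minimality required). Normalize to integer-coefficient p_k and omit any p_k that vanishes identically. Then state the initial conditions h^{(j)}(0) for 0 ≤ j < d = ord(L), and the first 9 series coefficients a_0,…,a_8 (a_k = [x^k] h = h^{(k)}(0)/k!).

f: a_k = 0, 6, -6, 8, -12, 96/5, -32, 384/7, -96, …
g: a_k = 0, 2, 0, -1/3, 0, 1/60, 0, -1/2520, 0, …
Weyl lclm of L_f,L_g ⇒ L₀ (ord ≤ 4).
∫: right-multiply L₀ by Dx.
L = (50 + 8·x + 8·x^2)·Dx^2 + (9 + 22·x + 12·x^2 + 8·x^3)·Dx^3 + (50 + 8·x + 8·x^2)·Dx^4 + (9 + 22·x + 12·x^2 + 8·x^3)·Dx^5  (order 5).
h: a_k = 0, 0, 4, -2, 23/12, -12/5, 1153/360, -32/7, 138239/20160, …
ICs: h(0) = 0, h′(0) = 0, h′′(0) = 8, h′′′(0) = -12, h′′′′(0) = 46.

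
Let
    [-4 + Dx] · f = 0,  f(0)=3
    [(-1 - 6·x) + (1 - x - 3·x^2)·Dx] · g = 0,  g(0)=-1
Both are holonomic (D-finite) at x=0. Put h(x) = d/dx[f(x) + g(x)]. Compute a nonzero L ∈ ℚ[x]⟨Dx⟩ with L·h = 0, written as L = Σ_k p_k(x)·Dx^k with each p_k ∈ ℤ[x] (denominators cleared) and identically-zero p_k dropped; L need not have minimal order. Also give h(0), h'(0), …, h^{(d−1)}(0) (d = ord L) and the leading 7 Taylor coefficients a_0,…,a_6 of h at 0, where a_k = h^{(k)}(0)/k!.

f: a_k = 3, 12, 24, 32, 32, 128/5, 256/15, …
g: a_k = -1, -1, -4, -7, -19, -40, -97, …
Sum ⇒ L₀ = lclm(L_f,L_g) in ℚ(x)⟨Dx⟩.
Differentiate: ansatz ord ≤ ord L₀ ⇒ L.
L = (20 + 496·x + 552·x^2 + 2160·x^3 + 1296·x^4) + (-13 - 112·x - 298·x^2 - 516·x^3 + 360·x^4 + 432·x^5)·Dx + (2 - 3·x + 40·x^2 - 6·x^3 - 171·x^4 - 108·x^5)·Dx^2  (order 2).
h: a_k = 11, 40, 75, 52, -72, -2398/5, -21761/15, …
ICs: h(0) = 11, h′(0) = 40.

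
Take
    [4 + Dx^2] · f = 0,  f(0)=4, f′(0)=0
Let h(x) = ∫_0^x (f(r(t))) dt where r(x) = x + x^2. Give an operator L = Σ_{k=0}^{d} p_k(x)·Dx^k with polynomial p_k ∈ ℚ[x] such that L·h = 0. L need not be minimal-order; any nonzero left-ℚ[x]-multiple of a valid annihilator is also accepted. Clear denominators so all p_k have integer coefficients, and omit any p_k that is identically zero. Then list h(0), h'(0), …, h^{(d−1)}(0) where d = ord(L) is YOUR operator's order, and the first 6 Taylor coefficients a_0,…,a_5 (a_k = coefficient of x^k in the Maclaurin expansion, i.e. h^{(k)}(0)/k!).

L = (4 + 24·x + 48·x^2 + 32·x^3)·Dx - 2·Dx^2 + (1 + 2·x)·Dx^3  (order 3).
h: a_k = 0, 4, 0, -8/3, -4, -16/15, …
ICs: h(0) = 0, h′(0) = 4, h′′(0) = 0.

f: a_k = 4, 0, -8, 0, 8/3, 0, …
L₀ from L_f via x↦r, Dx↦r'^{-1}Dx.
Integrate: L := L₀·Dx.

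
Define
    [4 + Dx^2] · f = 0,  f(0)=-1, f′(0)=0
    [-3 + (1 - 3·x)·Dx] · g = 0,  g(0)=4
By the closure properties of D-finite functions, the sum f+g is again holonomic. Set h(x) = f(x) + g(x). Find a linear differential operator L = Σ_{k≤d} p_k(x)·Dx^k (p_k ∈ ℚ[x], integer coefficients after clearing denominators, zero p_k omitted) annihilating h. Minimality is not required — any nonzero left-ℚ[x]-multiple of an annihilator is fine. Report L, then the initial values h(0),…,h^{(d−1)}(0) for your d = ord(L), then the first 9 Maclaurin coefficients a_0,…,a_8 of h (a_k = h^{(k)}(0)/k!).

f: a_k = -1, 0, 2, 0, -2/3, 0, 4/45, 0, -2/315, …
g: a_k = 4, 12, 36, 108, 324, 972, 2916, 8748, 26244, …
L₀ := lclm(L_f,L_g); ord L₀ ≤ 2+1.
L = (-348 + 144·x - 216·x^2) + (44 - 180·x + 216·x^2 - 216·x^3)·Dx + (-87 + 36·x - 54·x^2)·Dx^2 + (11 - 45·x + 54·x^2 - 54·x^3)·Dx^3  (order 3).
h: a_k = 3, 12, 38, 108, 970/3, 972, 131224/45, 8748, 8266858/315, …
ICs: h(0) = 3, h′(0) = 12, h′′(0) = 76.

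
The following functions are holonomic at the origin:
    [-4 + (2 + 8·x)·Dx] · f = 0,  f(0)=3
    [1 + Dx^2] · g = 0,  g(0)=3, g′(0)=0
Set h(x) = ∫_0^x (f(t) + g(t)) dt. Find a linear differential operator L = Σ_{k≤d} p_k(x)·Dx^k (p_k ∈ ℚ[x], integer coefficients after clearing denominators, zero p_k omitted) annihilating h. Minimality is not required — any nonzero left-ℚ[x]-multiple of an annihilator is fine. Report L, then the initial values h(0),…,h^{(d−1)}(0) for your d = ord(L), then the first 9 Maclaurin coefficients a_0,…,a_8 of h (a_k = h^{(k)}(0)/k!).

L = (-26 - 16·x - 32·x^2)·Dx + (-3 - 4·x + 48·x^2 + 64·x^3)·Dx^2 + (-26 - 16·x - 32·x^2)·Dx^3 + (-3 - 4·x + 48·x^2 + 64·x^3)·Dx^4  (order 4).
h: a_k = 0, 6, 3, -5/2, 3, -239/40, 14, -60481/1680, 99, …
ICs: h(0) = 0, h′(0) = 6, h′′(0) = 6, h′′′(0) = -15.

f: a_k = 3, 6, -6, 12, -30, 84, -252, 792, -2574, …
g: a_k = 3, 0, -3/2, 0, 1/8, 0, -1/240, 0, 1/13440, …
Sum ⇒ L₀ = lclm(L_f,L_g) in ℚ(x)⟨Dx⟩.
h=∫₀ˣh₀: take L = L₀·Dx.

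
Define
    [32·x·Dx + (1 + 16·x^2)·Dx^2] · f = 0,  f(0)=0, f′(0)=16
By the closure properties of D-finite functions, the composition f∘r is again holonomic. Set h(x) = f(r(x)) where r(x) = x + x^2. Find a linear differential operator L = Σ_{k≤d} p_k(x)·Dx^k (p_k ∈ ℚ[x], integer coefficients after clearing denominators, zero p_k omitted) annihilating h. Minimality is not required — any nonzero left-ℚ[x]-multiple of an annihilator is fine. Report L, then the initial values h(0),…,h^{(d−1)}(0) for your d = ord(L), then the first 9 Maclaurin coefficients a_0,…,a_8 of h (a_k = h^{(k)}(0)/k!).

L = (-2 + 32·x + 128·x^2 + 192·x^3 + 96·x^4)·Dx + (1 + 2·x + 16·x^2 + 64·x^3 + 80·x^4 + 32·x^5)·Dx^2  (order 2).
h: a_k = 0, 16, 16, -256/3, -256, 2816/5, 12032/3, -8192/7, -57344, …
ICs: h(0) = 0, h′(0) = 16.

f: a_k = 0, 16, 0, -256/3, 0, 4096/5, 0, -65536/7, 0, …
L₀ from L_f via x↦r, Dx↦r'^{-1}Dx.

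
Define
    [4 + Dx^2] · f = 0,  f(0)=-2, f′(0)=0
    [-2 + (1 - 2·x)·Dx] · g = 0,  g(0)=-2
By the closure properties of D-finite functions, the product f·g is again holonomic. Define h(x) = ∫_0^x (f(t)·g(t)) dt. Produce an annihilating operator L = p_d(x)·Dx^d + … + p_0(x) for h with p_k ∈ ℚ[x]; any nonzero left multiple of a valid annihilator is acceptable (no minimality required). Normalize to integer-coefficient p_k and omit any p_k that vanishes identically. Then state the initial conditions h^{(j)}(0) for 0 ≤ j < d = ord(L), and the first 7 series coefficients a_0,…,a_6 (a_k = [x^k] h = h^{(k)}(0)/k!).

f: a_k = -2, 0, 4, 0, -4/3, 0, 8/45, …
g: a_k = -2, -4, -8, -16, -32, -64, -128, …
L₀ := L_f ⊗_s L_g (sym. prod.), ord ≤ 2.
∫: right-multiply L₀ by Dx.
L = (-4 + 8·x)·Dx + 4·Dx^2 + (-1 + 2·x)·Dx^3  (order 3).
h: a_k = 0, 4, 4, 8/3, 4, 104/15, 104/9, …
ICs: h(0) = 0, h′(0) = 4, h′′(0) = 8.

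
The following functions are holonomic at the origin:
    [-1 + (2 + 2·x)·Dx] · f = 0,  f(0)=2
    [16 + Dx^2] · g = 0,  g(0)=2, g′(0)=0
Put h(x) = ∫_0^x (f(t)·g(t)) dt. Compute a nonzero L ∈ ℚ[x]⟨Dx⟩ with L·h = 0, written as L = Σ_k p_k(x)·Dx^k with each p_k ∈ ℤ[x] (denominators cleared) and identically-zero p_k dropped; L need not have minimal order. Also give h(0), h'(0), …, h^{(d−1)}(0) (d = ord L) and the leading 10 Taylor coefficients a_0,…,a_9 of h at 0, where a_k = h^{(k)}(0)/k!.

f: a_k = 2, 1, -1/4, 1/8, -5/64, 7/128, -21/512, 33/1024, -429/16384, 715/32768, …
g: a_k = 2, 0, -16, 0, 64/3, 0, -512/45, 0, 1024/315, 0, …
Product ⇒ symmetric product L₀, ord ≤ 2.
h=∫h₀ ⇒ L = L₀·Dx.
L = (67 + 128·x + 64·x^2)·Dx + (-4 - 4·x)·Dx^2 + (4 + 8·x + 4·x^2)·Dx^3  (order 3).
h: a_k = 0, 4, 1, -65/6, -63/16, 893/96, 3733/1152, -310129/80640, -219379/184320, 21374753/23224320, …
ICs: h(0) = 0, h′(0) = 4, h′′(0) = 2.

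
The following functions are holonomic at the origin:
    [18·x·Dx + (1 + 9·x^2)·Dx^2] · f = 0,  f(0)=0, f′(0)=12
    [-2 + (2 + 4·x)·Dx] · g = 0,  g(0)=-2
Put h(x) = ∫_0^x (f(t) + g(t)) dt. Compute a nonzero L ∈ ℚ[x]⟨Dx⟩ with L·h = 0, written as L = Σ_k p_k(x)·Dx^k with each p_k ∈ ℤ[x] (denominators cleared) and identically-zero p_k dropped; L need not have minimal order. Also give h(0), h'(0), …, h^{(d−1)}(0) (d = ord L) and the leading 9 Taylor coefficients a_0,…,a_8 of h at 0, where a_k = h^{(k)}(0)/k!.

L = (-36 - 180·x + 972·x^2 + 972·x^3)·Dx^2 + (-42 - 144·x + 720·x^2 + 3888·x^3 + 3402·x^4)·Dx^3 + (-2 + 32·x + 108·x^2 + 396·x^3 + 1134·x^4 + 972·x^5)·Dx^4  (order 4).
h: a_k = 0, -2, 5, 1/3, -37/4, 1/4, 3853/120, 3/8, -70215/448, …
ICs: h(0) = 0, h′(0) = -2, h′′(0) = 10, h′′′(0) = 2.

f: a_k = 0, 12, 0, -36, 0, 972/5, 0, -8748/7, 0, …
g: a_k = -2, -2, 1, -1, 5/4, -7/4, 21/8, -33/8, 429/64, …
f+g: L₀ = lclm(L_f,L_g), ord ≤ 2+1.
∫: right-multiply L₀ by Dx.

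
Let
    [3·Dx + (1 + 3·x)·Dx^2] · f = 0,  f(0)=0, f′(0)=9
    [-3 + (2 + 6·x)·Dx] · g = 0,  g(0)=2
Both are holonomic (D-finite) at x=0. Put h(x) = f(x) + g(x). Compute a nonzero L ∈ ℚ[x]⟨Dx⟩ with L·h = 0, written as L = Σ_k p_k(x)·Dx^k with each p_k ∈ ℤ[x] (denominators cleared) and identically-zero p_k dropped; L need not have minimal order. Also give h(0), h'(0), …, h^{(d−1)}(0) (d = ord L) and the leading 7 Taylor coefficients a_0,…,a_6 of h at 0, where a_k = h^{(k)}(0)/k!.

L = 9·Dx + (15 + 45·x)·Dx^2 + (2 + 12·x + 18·x^2)·Dx^3  (order 3).
h: a_k = 2, 12, -63/4, 243/8, -4293/64, 101817/640, -201933/512, …
ICs: h(0) = 2, h′(0) = 12, h′′(0) = -63/2.

f: a_k = 0, 9, -27/2, 27, -243/4, 729/5, -729/2, …
g: a_k = 2, 3, -9/4, 27/8, -405/64, 1701/128, -15309/512, …
Sum ⇒ L₀ = lclm(L_f,L_g) in ℚ(x)⟨Dx⟩.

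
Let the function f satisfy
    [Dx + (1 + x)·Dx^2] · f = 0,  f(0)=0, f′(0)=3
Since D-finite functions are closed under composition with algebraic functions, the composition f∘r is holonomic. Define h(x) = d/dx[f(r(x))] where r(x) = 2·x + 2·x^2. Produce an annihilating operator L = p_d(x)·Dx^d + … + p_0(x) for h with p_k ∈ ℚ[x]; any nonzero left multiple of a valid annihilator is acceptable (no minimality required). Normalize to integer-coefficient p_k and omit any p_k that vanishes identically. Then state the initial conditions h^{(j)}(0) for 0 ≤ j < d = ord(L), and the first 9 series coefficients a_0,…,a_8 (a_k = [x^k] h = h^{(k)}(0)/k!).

f: a_k = 0, 3, -3/2, 1, -3/4, 3/5, -1/2, 3/7, -3/8, …
f∘r: x↦r, Dx↦Dx/r' in L_f ⇒ L₀.
Derive L from L₀ (diff closure).
L = (4·x + 4·x^2) + (1 + 4·x + 6·x^2 + 4·x^3)·Dx  (order 1).
h: a_k = 6, 0, -12, 24, -24, 0, 48, -96, 96, …
ICs: h(0) = 6.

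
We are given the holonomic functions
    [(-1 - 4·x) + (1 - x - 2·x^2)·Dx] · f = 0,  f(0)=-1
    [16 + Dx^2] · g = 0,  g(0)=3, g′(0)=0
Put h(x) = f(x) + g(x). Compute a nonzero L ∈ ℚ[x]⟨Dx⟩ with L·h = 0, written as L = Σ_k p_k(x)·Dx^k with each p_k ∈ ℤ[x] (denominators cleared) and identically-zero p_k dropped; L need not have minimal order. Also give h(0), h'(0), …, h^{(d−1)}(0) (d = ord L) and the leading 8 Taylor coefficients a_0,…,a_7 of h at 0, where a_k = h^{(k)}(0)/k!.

L = (368 + 1408·x - 256·x^2 + 512·x^3 + 2560·x^4 + 2048·x^5) + (-176 + 336·x + 384·x^2 - 1024·x^3 - 384·x^4 + 1536·x^5 + 1024·x^6)·Dx + (23 + 88·x - 16·x^2 + 32·x^3 + 160·x^4 + 128·x^5)·Dx^2 + (-11 + 21·x + 24·x^2 - 64·x^3 - 24·x^4 + 96·x^5 + 64·x^6)·Dx^3  (order 3).
h: a_k = 2, -1, -27, -5, 21, -21, -901/15, -85, …
ICs: h(0) = 2, h′(0) = -1, h′′(0) = -54.

f: a_k = -1, -1, -3, -5, -11, -21, -43, -85, …
g: a_k = 3, 0, -24, 0, 32, 0, -256/15, 0, …
Sum ⇒ L₀ = lclm(L_f,L_g) in ℚ(x)⟨Dx⟩.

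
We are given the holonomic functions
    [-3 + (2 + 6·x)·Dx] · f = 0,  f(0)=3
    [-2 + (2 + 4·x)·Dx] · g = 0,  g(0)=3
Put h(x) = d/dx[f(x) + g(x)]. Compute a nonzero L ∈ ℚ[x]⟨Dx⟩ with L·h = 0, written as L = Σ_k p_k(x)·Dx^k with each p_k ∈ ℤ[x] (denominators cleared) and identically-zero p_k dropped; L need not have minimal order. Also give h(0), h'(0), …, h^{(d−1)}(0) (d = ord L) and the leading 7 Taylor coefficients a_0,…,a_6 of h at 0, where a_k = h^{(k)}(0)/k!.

f: a_k = 3, 9/2, -27/8, 81/16, -1215/128, 5103/256, -45927/1024, …
g: a_k = 3, 3, -3/2, 3/2, -15/8, 21/8, -63/16, …
h₀=f+g: left-lcm gives L₀, ord ≤ 2.
Derive L from L₀ (diff closure).
L = -9 + (-15 - 36·x)·Dx + (-2 - 10·x - 12·x^2)·Dx^2  (order 2).
h: a_k = 15/2, -39/4, 315/16, -1455/32, 28875/256, -149877/512, 1604295/2048, …
ICs: h(0) = 15/2, h′(0) = -39/4.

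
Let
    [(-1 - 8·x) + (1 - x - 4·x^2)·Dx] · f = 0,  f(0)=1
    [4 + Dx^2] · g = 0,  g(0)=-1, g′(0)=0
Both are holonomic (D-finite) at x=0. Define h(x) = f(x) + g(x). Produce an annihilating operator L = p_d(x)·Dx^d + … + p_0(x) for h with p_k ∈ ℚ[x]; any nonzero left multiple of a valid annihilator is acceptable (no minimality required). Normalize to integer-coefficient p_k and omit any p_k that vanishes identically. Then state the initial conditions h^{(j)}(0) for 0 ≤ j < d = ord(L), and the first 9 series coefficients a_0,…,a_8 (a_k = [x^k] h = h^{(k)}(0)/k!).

L = (116 + 1008·x + 968·x^2 + 2688·x^3 + 640·x^4 + 1024·x^5) + (-28 - 4·x + 8·x^2 + 200·x^3 + 480·x^4 + 384·x^5 + 512·x^6)·Dx + (29 + 252·x + 242·x^2 + 672·x^3 + 160·x^4 + 256·x^5)·Dx^2 + (-7 - x + 2·x^2 + 50·x^3 + 120·x^4 + 96·x^5 + 128·x^6)·Dx^3  (order 3).
h: a_k = 0, 1, 7, 9, 85/3, 65, 8149/45, 441, 366973/315, …
ICs: h(0) = 0, h′(0) = 1, h′′(0) = 14.

f: a_k = 1, 1, 5, 9, 29, 65, 181, 441, 1165, …
g: a_k = -1, 0, 2, 0, -2/3, 0, 4/45, 0, -2/315, …
h₀=f+g: left-lcm gives L₀, ord ≤ 3.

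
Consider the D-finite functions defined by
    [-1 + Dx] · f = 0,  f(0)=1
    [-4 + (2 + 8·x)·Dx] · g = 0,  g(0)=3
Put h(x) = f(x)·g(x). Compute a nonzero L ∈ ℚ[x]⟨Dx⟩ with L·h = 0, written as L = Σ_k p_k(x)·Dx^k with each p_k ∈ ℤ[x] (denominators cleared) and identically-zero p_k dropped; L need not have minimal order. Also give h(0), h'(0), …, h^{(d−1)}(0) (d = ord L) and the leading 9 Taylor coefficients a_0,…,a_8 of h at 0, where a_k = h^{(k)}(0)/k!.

f: a_k = 1, 1, 1/2, 1/6, 1/24, 1/120, 1/720, 1/5040, 1/40320, …
g: a_k = 3, 6, -6, 12, -30, 84, -252, 792, -2574, …
Sym-product of L_f,L_g gives L₀ (≤ ord 1).
L = (-3 - 4·x) + (1 + 4·x)·Dx  (order 1).
h: a_k = 3, 9, 3/2, 19/2, -159/8, 2371/40, -43487/240, 323377/560, -25470911/13440, …
ICs: h(0) = 3.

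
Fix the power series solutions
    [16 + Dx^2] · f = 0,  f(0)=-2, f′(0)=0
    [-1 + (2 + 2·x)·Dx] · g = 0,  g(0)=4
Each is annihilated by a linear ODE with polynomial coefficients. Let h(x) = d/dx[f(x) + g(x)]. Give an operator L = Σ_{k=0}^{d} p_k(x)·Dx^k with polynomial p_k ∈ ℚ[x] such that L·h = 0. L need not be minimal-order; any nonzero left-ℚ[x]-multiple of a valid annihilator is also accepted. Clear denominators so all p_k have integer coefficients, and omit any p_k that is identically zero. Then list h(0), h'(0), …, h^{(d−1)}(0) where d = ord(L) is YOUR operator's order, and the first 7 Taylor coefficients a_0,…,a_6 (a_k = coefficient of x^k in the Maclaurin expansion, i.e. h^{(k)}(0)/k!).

f: a_k = -2, 0, 16, 0, -64/3, 0, 512/45, …
g: a_k = 4, 2, -1/2, 1/4, -5/32, 7/64, -21/256, …
L₀ := lclm(L_f,L_g); ord L₀ ≤ 2+1.
h=h₀': d/dx-closure on L₀ ⇒ L.
L = (-1264 - 2048·x - 1024·x^2) + (-2144 - 6240·x - 6144·x^2 - 2048·x^3)·Dx + (-79 - 128·x - 64·x^2)·Dx^2 + (-134 - 390·x - 384·x^2 - 128·x^3)·Dx^3  (order 3).
h: a_k = 2, 31, 3/4, -2063/24, 35/64, 130127/1920, 231/512, …
ICs: h(0) = 2, h′(0) = 31, h′′(0) = 3/2.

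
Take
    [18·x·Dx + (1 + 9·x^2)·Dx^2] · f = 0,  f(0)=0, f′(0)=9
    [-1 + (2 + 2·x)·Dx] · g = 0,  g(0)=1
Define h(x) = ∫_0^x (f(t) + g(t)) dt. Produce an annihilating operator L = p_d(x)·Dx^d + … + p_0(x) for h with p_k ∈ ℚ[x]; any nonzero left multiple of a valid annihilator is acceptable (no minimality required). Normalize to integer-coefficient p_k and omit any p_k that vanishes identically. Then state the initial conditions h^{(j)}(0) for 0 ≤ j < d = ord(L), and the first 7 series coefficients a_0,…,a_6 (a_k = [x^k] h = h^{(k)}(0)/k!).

L = (-36 - 90·x + 972·x^2 + 486·x^3)·Dx^2 + (-75 - 144·x + 1818·x^2 + 3888·x^3 + 1701·x^4)·Dx^3 + (-2 + 70·x + 108·x^2 + 684·x^3 + 1134·x^4 + 486·x^5)·Dx^4  (order 4).
h: a_k = 0, 1, 19/4, -1/24, -431/64, -1/128, 186659/7680, …
ICs: h(0) = 0, h′(0) = 1, h′′(0) = 19/2, h′′′(0) = -1/4.

f: a_k = 0, 9, 0, -27, 0, 729/5, 0, …
g: a_k = 1, 1/2, -1/8, 1/16, -5/128, 7/256, -21/1024, …
L₀ := lclm(L_f,L_g); ord L₀ ≤ 2+1.
h=∫₀ˣh₀: take L = L₀·Dx.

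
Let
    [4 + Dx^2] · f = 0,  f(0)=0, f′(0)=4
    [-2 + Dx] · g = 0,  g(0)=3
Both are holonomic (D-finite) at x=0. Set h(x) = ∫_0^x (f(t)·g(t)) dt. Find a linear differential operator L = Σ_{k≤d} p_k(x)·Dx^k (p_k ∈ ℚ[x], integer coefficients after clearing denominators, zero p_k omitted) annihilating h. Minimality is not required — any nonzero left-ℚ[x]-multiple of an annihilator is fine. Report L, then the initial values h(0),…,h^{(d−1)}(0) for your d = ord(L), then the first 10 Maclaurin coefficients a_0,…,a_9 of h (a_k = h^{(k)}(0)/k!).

f: a_k = 0, 4, 0, -8/3, 0, 8/15, 0, -16/315, 0, 8/2835, …
g: a_k = 3, 6, 6, 4, 2, 4/5, 4/15, 8/105, 2/105, 4/945, …
f·g: L₀ = L_f ⊗_s L_g, ord ≤ 2·1.
h=∫₀ˣh₀: take L = L₀·Dx.
L = 8·Dx - 4·Dx^2 + Dx^3  (order 3).
h: a_k = 0, 0, 6, 8, 4, 0, -16/15, -64/105, -16/105, 0, …
ICs: h(0) = 0, h′(0) = 0, h′′(0) = 12.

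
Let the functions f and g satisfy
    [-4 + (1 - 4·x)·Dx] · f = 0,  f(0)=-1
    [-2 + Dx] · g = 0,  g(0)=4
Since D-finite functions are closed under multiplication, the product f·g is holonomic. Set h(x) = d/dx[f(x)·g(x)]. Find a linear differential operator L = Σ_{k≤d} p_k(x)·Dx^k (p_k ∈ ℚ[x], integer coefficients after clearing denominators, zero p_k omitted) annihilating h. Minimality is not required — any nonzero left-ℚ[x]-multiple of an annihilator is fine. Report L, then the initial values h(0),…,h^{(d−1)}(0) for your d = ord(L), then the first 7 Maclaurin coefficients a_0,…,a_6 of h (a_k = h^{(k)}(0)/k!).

f: a_k = -1, -4, -16, -64, -256, -1024, -4096, …
g: a_k = 4, 8, 8, 16/3, 8/3, 16/15, 16/45, …
Sym-product of L_f,L_g gives L₀ (≤ ord 1).
Derive L from L₀ (diff closure).
L = (26 - 48·x + 32·x^2) + (-3 + 16·x - 16·x^2)·Dx  (order 1).
h: a_k = -24, -208, -1264, -6752, -101296/3, -2431136/15, -11345312/15, …
ICs: h(0) = -24.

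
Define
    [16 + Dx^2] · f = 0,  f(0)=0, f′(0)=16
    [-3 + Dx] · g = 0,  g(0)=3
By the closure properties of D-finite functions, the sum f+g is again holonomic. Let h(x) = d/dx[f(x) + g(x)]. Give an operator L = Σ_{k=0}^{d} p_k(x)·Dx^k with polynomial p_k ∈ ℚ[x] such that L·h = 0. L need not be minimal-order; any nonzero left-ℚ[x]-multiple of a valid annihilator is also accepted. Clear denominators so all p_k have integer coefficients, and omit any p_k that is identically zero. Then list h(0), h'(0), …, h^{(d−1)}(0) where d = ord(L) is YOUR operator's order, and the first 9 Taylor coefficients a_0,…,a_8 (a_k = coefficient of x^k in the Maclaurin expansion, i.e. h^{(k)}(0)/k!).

L = 48 - 16·Dx + 3·Dx^2 - Dx^3  (order 3).
h: a_k = 25, 27, -175/2, 81/2, 4825/24, 729/40, -11795/144, 2187/560, 221525/8064, …
ICs: h(0) = 25, h′(0) = 27, h′′(0) = -175.

f: a_k = 0, 16, 0, -128/3, 0, 512/15, 0, -4096/315, 0, …
g: a_k = 3, 9, 27/2, 27/2, 81/8, 243/40, 243/80, 729/560, 2187/4480, …
Sum ⇒ L₀ = lclm(L_f,L_g) in ℚ(x)⟨Dx⟩.
h₀' ⇒ L via d/dx closure of L₀.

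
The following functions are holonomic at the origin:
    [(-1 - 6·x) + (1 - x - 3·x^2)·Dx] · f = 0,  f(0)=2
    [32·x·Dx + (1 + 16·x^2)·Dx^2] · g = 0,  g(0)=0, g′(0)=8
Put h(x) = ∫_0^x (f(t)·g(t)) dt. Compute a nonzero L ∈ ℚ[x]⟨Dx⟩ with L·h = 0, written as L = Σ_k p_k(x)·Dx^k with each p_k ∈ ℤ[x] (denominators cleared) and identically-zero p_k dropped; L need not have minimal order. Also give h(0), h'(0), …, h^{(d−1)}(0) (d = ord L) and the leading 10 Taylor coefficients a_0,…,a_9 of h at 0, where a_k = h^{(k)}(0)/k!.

f: a_k = 2, 2, 8, 14, 38, 80, 194, 434, 1016, 2318, …
g: a_k = 0, 8, 0, -128/3, 0, 2048/5, 0, -32768/7, 0, 524288/9, …
Sym-product of L_f,L_g gives L₀ (≤ ord 2).
∫: right-multiply L₀ by Dx.
L = (6 + 32·x + 288·x^2)·Dx + (2 - 20·x + 64·x^2 + 288·x^3)·Dx^2 + (-1 + x - 13·x^2 + 16·x^3 + 48·x^4)·Dx^3  (order 3).
h: a_k = 0, 0, 8, 16/3, -16/3, 16/3, 5864/45, 12928/105, -80782/105, -374768/945, …
ICs: h(0) = 0, h′(0) = 0, h′′(0) = 16.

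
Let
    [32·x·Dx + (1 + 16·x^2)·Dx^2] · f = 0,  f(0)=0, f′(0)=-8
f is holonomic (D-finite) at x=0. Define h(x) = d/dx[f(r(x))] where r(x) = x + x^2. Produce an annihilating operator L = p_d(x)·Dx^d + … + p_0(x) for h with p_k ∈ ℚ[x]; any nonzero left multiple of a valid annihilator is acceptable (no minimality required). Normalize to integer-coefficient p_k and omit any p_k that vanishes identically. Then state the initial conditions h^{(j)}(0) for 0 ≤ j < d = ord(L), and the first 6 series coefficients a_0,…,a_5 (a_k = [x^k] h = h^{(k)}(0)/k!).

f: a_k = 0, -8, 0, 128/3, 0, -2048/5, …
Change of var in L_f (x↦r) gives L₀.
h=h₀': d/dx-closure on L₀ ⇒ L.
L = (-2 + 32·x + 128·x^2 + 192·x^3 + 96·x^4) + (1 + 2·x + 16·x^2 + 64·x^3 + 80·x^4 + 32·x^5)·Dx  (order 1).
h: a_k = -8, -16, 128, 512, -1408, -12032, …
ICs: h(0) = -8.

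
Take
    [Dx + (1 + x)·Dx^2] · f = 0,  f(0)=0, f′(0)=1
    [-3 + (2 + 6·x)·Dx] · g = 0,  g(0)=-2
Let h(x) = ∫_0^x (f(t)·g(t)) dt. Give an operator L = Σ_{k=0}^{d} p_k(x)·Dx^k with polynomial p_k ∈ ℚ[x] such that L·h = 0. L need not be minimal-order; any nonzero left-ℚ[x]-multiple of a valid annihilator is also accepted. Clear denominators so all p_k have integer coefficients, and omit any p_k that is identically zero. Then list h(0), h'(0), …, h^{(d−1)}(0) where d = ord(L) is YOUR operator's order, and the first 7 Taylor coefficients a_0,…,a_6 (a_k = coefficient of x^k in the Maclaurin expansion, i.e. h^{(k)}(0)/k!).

f: a_k = 0, 1, -1/2, 1/3, -1/4, 1/5, -1/6, …
g: a_k = -2, -3, 9/4, -27/8, 405/64, -1701/128, 15309/512, …
L₀ := L_f ⊗_s L_g (sym. prod.), ord ≤ 2.
∫: right-multiply L₀ by Dx.
L = (21 + 9·x)·Dx + (-8 - 24·x)·Dx^2 + (4 + 28·x + 60·x^2 + 36·x^3)·Dx^3  (order 3).
h: a_k = 0, 0, -1, -2/3, 37/48, -1, 2917/1920, …
ICs: h(0) = 0, h′(0) = 0, h′′(0) = -2.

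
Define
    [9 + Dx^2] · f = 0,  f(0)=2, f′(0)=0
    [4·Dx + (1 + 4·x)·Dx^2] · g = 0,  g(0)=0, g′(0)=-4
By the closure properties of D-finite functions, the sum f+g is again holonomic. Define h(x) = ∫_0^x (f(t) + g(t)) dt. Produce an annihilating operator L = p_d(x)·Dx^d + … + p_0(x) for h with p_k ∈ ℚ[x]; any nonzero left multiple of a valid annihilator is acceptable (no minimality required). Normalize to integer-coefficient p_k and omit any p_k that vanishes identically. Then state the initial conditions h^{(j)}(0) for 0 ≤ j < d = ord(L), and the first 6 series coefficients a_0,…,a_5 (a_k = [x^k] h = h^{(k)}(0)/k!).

f: a_k = 2, 0, -9, 0, 27/4, 0, …
g: a_k = 0, -4, 8, -64/3, 64, -1024/5, …
L₀ := lclm(L_f,L_g); ord L₀ ≤ 2+2.
h=∫₀ˣh₀: take L = L₀·Dx.
L = (3780 + 2592·x + 5184·x^2)·Dx^2 + (369 + 2124·x + 3888·x^2 + 5184·x^3)·Dx^3 + (420 + 288·x + 576·x^2)·Dx^4 + (41 + 236·x + 432·x^2 + 576·x^3)·Dx^5  (order 5).
h: a_k = 0, 2, -2, -1/3, -16/3, 283/20, …
ICs: h(0) = 0, h′(0) = 2, h′′(0) = -4, h′′′(0) = -2, h′′′′(0) = -128.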